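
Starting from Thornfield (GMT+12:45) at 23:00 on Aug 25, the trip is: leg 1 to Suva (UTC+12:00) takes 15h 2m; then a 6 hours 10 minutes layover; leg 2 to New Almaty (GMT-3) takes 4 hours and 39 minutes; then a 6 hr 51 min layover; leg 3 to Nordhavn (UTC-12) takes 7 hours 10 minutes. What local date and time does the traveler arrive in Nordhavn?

14:07 on August 26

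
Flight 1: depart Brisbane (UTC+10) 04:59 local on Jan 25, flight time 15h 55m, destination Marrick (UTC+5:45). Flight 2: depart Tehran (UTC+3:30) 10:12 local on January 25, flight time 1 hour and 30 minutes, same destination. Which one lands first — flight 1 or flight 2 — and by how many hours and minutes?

Flight 1 in UTC: 04:59 − 10:00 = 18:59 on Jan 24.
+15 hours and 55 minutes → arrive 10:54 UTC on Jan 25.
Flight 2 in UTC: 10:12 − 3:30 = 06:42 on Jan 25.
+1 hour and 30 minutes → arrive 08:12 UTC on Jan 25.
Flight 2 lands earlier by 2 hours 42 minutes.

the second, by 2 hours 42 minutes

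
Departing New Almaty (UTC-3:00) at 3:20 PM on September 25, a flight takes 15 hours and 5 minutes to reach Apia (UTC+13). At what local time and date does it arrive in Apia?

10:25 PM on September 26

Convert departure to UTC: 3:20 PM + 3:00 = 6:20 PM UTC on Sep 25.
Add 15 hours and 5 minutes travel time → 9:25 AM UTC (Sep 26).
Apia is UTC+13:00, so local arrival = 9:25 AM + 13:00 = 10:25 PM on Sep 26.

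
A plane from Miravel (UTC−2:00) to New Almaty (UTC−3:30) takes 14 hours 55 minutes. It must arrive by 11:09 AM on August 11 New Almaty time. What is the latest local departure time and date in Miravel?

9:44 PM on August 10

Target arrival in UTC: 11:09 AM + 3:30 = 2:39 PM on Aug 11.
Subtract 14 hours 55 minutes → departure 11:44 PM UTC on Aug 10.
Miravel is UTC−2:00: 11:44 PM − 2:00 = 9:44 PM on Aug 10.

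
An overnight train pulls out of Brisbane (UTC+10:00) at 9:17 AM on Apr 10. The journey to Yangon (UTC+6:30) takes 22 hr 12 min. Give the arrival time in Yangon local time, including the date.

Convert departure to UTC: 9:17 AM − 10:00 = 11:17 PM UTC on Apr 9.
Add 22 hours 12 minutes travel time → 9:29 PM UTC (Apr 10).
Yangon is UTC+6:30, so local arrival = 9:29 PM + 6:30 = 3:59 AM on Apr 11.

3:59 AM on April 11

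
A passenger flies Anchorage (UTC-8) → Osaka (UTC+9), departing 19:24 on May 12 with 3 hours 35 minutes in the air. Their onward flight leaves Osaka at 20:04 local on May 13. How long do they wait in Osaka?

4 hours 5 minutes

Convert departure to UTC: 19:24 + 8:00 = 03:24 UTC on May 13.
Add 3 hours 35 minutes flight time → 06:59 UTC.
Osaka is UTC+9:00, so local arrival = 06:59 + 9:00 = 15:59 on May 13.
Layover = 20:04 − 15:59 = 4 hours 5 minutes.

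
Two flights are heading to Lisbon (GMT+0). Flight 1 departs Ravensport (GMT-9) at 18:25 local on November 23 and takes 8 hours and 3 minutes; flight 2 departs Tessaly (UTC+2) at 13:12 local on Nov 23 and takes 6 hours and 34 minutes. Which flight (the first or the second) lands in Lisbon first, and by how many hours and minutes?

Flight 1 in UTC: 18:25 + 9:00 = 03:25 on Nov 24.
+8 hours 3 minutes → arrive 11:28 UTC on Nov 24.
Flight 2 in UTC: 13:12 − 2:00 = 11:12 on Nov 23.
+6 hours 34 minutes → arrive 17:46 UTC on Nov 23.
Flight 2 lands earlier by 17 hours 42 minutes.

the second, by 17 hours 42 minutes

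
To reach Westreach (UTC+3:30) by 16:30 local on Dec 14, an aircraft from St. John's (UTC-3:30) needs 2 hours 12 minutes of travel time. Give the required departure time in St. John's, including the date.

07:18 on Dec 14

Target arrival in UTC: 16:30 − 3:30 = 13:00 on Dec 14.
Subtract 2 hours and 12 minutes → departure 10:48 UTC on Dec 14.
St. John's is UTC−3:30: 10:48 − 3:30 = 07:18 on Dec 14.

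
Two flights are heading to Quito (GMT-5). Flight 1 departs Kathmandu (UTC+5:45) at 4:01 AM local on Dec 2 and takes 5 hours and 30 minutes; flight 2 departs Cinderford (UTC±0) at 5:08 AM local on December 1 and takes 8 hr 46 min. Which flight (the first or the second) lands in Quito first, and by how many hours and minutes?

the second, by 13 hours 52 minutes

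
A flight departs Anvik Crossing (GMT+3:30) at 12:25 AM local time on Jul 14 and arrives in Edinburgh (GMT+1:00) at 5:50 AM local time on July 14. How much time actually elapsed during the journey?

Edinburgh is 2:30 behind Anvik Crossing.
Clock-face elapsed time (ignoring zones) is 5 hours 25 minutes.
Actual elapsed = 5 hours 25 minutes + 2:30 = 7 hours 55 minutes.

7 hours 55 minutes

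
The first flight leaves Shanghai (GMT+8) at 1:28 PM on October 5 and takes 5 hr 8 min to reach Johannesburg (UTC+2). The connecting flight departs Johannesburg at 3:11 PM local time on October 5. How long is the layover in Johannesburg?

Convert departure to UTC: 1:28 PM − 8:00 = 5:28 AM UTC on Oct 5.
Add 5 hours 8 minutes flight time → 10:36 AM UTC.
Johannesburg is UTC+2:00, so local arrival = 10:36 AM + 2:00 = 12:36 PM on Oct 5.
Layover = 3:11 PM − 12:36 PM = 2 hours 35 minutes.

2 hours 35 minutes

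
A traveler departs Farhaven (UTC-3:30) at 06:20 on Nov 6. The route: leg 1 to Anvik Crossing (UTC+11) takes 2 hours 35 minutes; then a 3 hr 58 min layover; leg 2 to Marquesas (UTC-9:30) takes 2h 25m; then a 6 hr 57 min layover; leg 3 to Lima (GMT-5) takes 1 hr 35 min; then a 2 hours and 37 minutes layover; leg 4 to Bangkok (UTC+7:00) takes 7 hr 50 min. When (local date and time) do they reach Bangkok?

20:47 on November 7

Convert departure to UTC: 06:20 + 3:30 = 09:50 UTC on Nov 6.
Add 2 hours 35 minutes leg 1 → 12:25 UTC.
Add 3 hours and 58 minutes layover in Anvik Crossing → 16:23 UTC.
Add 2 hours 25 minutes leg 2 → 18:48 UTC.
Add 6 hours and 57 minutes layover in Marquesas → 01:45 UTC (Nov 7).
Add 1 hour and 35 minutes leg 3 → 03:20 UTC.
Add 2 hours 37 minutes layover in Lima → 05:57 UTC.
Add 7 hours 50 minutes leg 4 → 13:47 UTC.
Bangkok is UTC+7:00, so local arrival = 13:47 + 7:00 = 20:47 on Nov 7.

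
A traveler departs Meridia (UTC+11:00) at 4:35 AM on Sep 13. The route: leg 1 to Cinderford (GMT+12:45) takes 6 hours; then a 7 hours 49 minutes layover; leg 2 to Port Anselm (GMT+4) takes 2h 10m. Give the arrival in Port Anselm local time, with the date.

Convert departure to UTC: 4:35 AM − 11:00 = 5:35 PM UTC on Sep 12.
Add 6 hours leg 1 → 11:35 PM UTC.
Add 7 hours and 49 minutes layover in Cinderford → 7:24 AM UTC (Sep 13).
Add 2 hours and 10 minutes leg 2 → 9:34 AM UTC.
Port Anselm is UTC+4:00, so local arrival = 9:34 AM + 4:00 = 1:34 PM on Sep 13.

1:34 PM on September 13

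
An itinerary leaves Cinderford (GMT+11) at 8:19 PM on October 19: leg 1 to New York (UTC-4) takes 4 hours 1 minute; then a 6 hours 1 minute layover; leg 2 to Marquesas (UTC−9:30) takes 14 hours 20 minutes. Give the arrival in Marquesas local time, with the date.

12:11 AM on October 20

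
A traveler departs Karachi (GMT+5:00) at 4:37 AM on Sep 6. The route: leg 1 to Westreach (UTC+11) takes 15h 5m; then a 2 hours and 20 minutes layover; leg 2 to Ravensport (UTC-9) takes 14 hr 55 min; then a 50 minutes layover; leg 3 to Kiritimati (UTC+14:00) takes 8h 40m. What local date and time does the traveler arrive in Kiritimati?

Convert departure to UTC: 4:37 AM − 5:00 = 11:37 PM UTC on Sep 5.
Add 15 hours 5 minutes leg 1 → 2:42 PM UTC (Sep 6).
Add 2 hours and 20 minutes layover in Westreach → 5:02 PM UTC.
Add 14 hours 55 minutes leg 2 → 7:57 AM UTC (Sep 7).
Add 50 minutes layover in Ravensport → 8:47 AM UTC.
Add 8 hours and 40 minutes leg 3 → 5:27 PM UTC.
Kiritimati is UTC+14:00, so local arrival = 5:27 PM + 14:00 = 7:27 AM on Sep 8.

7:27 AM on September 8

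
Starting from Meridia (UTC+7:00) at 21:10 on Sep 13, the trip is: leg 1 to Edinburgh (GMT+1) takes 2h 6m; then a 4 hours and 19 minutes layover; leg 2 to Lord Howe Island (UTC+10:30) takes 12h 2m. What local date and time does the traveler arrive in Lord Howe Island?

Convert departure to UTC: 21:10 − 7:00 = 14:10 UTC on Sep 13.
Add 2 hours 6 minutes leg 1 → 16:16 UTC.
Add 4 hours and 19 minutes layover in Edinburgh → 20:35 UTC.
Add 12 hours 2 minutes leg 2 → 08:37 UTC (Sep 14).
Lord Howe Island is UTC+10:30, so local arrival = 08:37 + 10:30 = 19:07 on Sep 14.

19:07 on September 14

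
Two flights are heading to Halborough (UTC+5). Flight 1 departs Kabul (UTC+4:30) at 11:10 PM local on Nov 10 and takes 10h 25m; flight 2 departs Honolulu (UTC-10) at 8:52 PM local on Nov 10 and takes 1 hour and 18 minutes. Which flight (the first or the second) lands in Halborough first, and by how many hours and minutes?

Flight 1 in UTC: 11:10 PM − 4:30 = 6:40 PM on Nov 10.
+10 hours and 25 minutes → arrive 5:05 AM UTC on Nov 11.
Flight 2 in UTC: 8:52 PM + 10:00 = 6:52 AM on Nov 11.
+1 hour 18 minutes → arrive 8:10 AM UTC on Nov 11.
Flight 1 lands earlier by 3 hours 5 minutes.

the first, by 3 hours 5 minutes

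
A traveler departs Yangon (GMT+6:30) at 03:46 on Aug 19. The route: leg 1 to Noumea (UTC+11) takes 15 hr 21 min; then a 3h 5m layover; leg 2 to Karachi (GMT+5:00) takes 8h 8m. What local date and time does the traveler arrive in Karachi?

04:50 on Aug 20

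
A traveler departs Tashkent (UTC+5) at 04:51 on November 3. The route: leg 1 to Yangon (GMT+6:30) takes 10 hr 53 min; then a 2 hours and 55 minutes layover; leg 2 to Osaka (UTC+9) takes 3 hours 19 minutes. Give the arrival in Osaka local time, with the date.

01:58 on Nov 4

Convert departure to UTC: 04:51 − 5:00 = 23:51 UTC on Nov 2.
Add 10 hours and 53 minutes leg 1 → 10:44 UTC (Nov 3).
Add 2 hours 55 minutes layover in Yangon → 13:39 UTC.
Add 3 hours and 19 minutes leg 2 → 16:58 UTC.
Osaka is UTC+9:00, so local arrival = 16:58 + 9:00 = 01:58 on Nov 4.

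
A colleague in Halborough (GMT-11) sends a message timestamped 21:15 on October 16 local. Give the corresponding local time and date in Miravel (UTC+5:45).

14:00 on October 17

Miravel is 16:45 ahead of Halborough.
Shift by the zone difference: 21:15 + 16:45 = 14:00 on Oct 17 in Miravel.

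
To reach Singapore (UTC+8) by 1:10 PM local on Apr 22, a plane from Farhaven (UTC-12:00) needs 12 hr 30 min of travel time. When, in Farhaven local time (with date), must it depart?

Target arrival in UTC: 1:10 PM − 8:00 = 5:10 AM on Apr 22.
Subtract 12 hours 30 minutes → departure 4:40 PM UTC on Apr 21.
Farhaven is UTC−12:00: 4:40 PM − 12:00 = 4:40 AM on Apr 21.

4:40 AM on Apr 21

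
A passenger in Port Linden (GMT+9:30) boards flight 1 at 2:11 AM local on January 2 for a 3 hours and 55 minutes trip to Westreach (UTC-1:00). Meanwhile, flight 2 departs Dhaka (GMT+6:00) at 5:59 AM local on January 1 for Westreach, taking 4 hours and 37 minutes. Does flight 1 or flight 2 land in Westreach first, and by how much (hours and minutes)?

Flight 1 in UTC: 2:11 AM − 9:30 = 4:41 PM on Jan 1.
+3 hours and 55 minutes → arrive 8:36 PM UTC on Jan 1.
Flight 2 in UTC: 5:59 AM − 6:00 = 11:59 PM on Dec 31.
+4 hours 37 minutes → arrive 4:36 AM UTC on Jan 1.
Flight 2 lands earlier by 16 hours.

the second, by 16 hours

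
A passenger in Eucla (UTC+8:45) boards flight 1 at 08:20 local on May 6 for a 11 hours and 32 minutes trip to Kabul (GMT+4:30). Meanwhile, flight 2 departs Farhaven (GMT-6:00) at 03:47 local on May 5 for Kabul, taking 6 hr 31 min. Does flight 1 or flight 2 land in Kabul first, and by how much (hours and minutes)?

Flight 1 in UTC: 08:20 − 8:45 = 23:35 on May 5.
+11 hours 32 minutes → arrive 11:07 UTC on May 6.
Flight 2 in UTC: 03:47 + 6:00 = 09:47 on May 5.
+6 hours 31 minutes → arrive 16:18 UTC on May 5.
Flight 2 lands earlier by 18 hours 49 minutes.

the second, by 18 hours 49 minutes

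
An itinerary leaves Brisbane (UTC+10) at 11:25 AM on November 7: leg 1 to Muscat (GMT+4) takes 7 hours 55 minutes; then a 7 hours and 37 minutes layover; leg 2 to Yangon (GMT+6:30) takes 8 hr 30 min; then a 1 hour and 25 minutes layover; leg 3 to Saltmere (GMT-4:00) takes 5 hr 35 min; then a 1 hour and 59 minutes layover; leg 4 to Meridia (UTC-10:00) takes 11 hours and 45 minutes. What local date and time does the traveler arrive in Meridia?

12:11 PM on Nov 8

Convert departure to UTC: 11:25 AM − 10:00 = 1:25 AM UTC on Nov 7.
Add 7 hours and 55 minutes leg 1 → 9:20 AM UTC.
Add 7 hours and 37 minutes layover in Muscat → 4:57 PM UTC.
Add 8 hours and 30 minutes leg 2 → 1:27 AM UTC (Nov 8).
Add 1 hour 25 minutes layover in Yangon → 2:52 AM UTC.
Add 5 hours 35 minutes leg 3 → 8:27 AM UTC.
Add 1 hour and 59 minutes layover in Saltmere → 10:26 AM UTC.
Add 11 hours 45 minutes leg 4 → 10:11 PM UTC.
Meridia is UTC−10:00, so local arrival = 10:11 PM − 10:00 = 12:11 PM on Nov 8.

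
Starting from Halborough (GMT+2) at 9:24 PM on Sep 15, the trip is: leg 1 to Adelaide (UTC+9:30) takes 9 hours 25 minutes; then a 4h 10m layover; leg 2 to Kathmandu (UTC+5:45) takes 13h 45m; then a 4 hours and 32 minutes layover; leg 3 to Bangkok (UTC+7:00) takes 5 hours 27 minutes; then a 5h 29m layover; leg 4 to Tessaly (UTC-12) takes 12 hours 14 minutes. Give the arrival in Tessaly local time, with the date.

2:26 PM on Sep 17

Convert departure to UTC: 9:24 PM − 2:00 = 7:24 PM UTC on Sep 15.
Add 9 hours and 25 minutes leg 1 → 4:49 AM UTC (Sep 16).
Add 4 hours and 10 minutes layover in Adelaide → 8:59 AM UTC.
Add 13 hours 45 minutes leg 2 → 10:44 PM UTC.
Add 4 hours and 32 minutes layover in Kathmandu → 3:16 AM UTC (Sep 17).
Add 5 hours 27 minutes leg 3 → 8:43 AM UTC.
Add 5 hours 29 minutes layover in Bangkok → 2:12 PM UTC.
Add 12 hours and 14 minutes leg 4 → 2:26 AM UTC (Sep 18).
Tessaly is UTC−12:00, so local arrival = 2:26 AM − 12:00 = 2:26 PM on Sep 17.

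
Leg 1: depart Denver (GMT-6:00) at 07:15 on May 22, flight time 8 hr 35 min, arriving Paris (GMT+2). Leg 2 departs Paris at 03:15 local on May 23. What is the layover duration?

Convert departure to UTC: 07:15 + 6:00 = 13:15 UTC on May 22.
Add 8 hours and 35 minutes flight time → 21:50 UTC.
Paris is UTC+2:00, so local arrival = 21:50 + 2:00 = 23:50 on May 22.
Layover = 03:15 − 23:50 (+1 day) = 3 hours 25 minutes.

3 hours 25 minutes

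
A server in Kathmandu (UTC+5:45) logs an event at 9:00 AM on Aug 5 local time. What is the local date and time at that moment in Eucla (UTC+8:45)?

12:00 PM on Aug 5

In UTC: 9:00 AM − 5:45 = 3:15 AM on Aug 5.
Eucla is UTC+8:45: 3:15 AM + 8:45 = 12:00 PM on Aug 5.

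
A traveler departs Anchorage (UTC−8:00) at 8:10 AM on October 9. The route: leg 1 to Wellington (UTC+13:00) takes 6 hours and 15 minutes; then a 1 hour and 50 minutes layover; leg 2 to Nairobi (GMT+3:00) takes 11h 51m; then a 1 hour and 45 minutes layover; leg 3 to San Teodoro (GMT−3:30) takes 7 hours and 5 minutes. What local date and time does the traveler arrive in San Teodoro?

5:26 PM on Oct 10

Convert departure to UTC: 8:10 AM + 8:00 = 4:10 PM UTC on Oct 9.
Add 6 hours 15 minutes leg 1 → 10:25 PM UTC.
Add 1 hour 50 minutes layover in Wellington → 12:15 AM UTC (Oct 10).
Add 11 hours 51 minutes leg 2 → 12:06 PM UTC.
Add 1 hour 45 minutes layover in Nairobi → 1:51 PM UTC.
Add 7 hours and 5 minutes leg 3 → 8:56 PM UTC.
San Teodoro is UTC−3:30, so local arrival = 8:56 PM − 3:30 = 5:26 PM on Oct 10.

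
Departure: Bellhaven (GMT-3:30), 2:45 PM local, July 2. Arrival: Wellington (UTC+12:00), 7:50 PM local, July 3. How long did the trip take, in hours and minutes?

13 hours 35 minutes

Departure in UTC: 2:45 PM + 3:30 = 6:15 PM on Jul 2.
Arrival in UTC: 7:50 PM − 12:00 = 7:50 AM on Jul 3.
Elapsed = 7:50 AM − 6:15 PM (+1 day) = 13 hours 35 minutes.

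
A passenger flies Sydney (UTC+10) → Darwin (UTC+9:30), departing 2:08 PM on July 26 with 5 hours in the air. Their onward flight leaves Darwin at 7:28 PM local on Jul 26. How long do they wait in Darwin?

50 minutes

Convert departure to UTC: 2:08 PM − 10:00 = 4:08 AM UTC on Jul 26.
Add 5 hours flight time → 9:08 AM UTC.
Darwin is UTC+9:30, so local arrival = 9:08 AM + 9:30 = 6:38 PM on Jul 26.
Layover = 7:28 PM − 6:38 PM = 50 minutes.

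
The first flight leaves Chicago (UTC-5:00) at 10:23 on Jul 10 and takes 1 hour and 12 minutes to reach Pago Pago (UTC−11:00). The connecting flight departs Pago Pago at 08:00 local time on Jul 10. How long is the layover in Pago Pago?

Convert departure to UTC: 10:23 + 5:00 = 15:23 UTC on Jul 10.
Add 1 hour and 12 minutes flight time → 16:35 UTC.
Pago Pago is UTC−11:00, so local arrival = 16:35 − 11:00 = 05:35 on Jul 10.
Layover = 08:00 − 05:35 = 2 hours 25 minutes.

2 hours 25 minutes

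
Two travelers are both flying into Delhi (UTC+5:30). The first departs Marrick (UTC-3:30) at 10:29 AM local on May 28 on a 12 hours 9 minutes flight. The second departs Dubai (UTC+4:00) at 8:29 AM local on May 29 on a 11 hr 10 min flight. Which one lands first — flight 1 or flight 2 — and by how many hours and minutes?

the first, by 13 hours 31 minutes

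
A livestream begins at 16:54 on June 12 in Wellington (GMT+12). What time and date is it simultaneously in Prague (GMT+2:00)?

In UTC: 16:54 − 12:00 = 04:54 on Jun 12.
Prague is UTC+2:00: 04:54 + 2:00 = 06:54 on Jun 12.

06:54 on Jun 12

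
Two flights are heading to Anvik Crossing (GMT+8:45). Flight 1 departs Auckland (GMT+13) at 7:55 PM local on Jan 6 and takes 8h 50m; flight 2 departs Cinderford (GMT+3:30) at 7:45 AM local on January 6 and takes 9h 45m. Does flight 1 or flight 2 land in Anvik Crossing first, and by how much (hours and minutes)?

the second, by 1 hour 45 minutes

Flight 1 in UTC: 7:55 PM − 13:00 = 6:55 AM on Jan 6.
+8 hours and 50 minutes → arrive 3:45 PM UTC on Jan 6.
Flight 2 in UTC: 7:45 AM − 3:30 = 4:15 AM on Jan 6.
+9 hours 45 minutes → arrive 2:00 PM UTC on Jan 6.
Flight 2 lands earlier by 1 hour 45 minutes.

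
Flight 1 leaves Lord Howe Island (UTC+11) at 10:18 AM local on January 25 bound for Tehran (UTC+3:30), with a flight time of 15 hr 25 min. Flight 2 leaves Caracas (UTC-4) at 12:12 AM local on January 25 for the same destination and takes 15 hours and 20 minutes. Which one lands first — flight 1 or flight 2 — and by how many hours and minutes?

the first, by 4 hours 49 minutes

Flight 1 in UTC: 10:18 AM − 11:00 = 11:18 PM on Jan 24.
+15 hours 25 minutes → arrive 2:43 PM UTC on Jan 25.
Flight 2 in UTC: 12:12 AM + 4:00 = 4:12 AM on Jan 25.
+15 hours and 20 minutes → arrive 7:32 PM UTC on Jan 25.
Flight 1 lands earlier by 4 hours 49 minutes.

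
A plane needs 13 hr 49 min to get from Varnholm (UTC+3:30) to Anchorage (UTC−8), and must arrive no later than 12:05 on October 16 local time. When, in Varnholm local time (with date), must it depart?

09:46 on October 16

Target arrival in UTC: 12:05 + 8:00 = 20:05 on Oct 16.
Subtract 13 hours and 49 minutes → departure 06:16 UTC on Oct 16.
Varnholm is UTC+3:30: 06:16 + 3:30 = 09:46 on Oct 16.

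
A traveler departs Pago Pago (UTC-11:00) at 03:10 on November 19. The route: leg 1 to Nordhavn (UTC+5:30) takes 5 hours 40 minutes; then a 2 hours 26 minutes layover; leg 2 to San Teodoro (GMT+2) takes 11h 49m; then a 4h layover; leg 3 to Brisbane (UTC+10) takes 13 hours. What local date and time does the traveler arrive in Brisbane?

Convert departure to UTC: 03:10 + 11:00 = 14:10 UTC on Nov 19.
Add 5 hours and 40 minutes leg 1 → 19:50 UTC.
Add 2 hours and 26 minutes layover in Nordhavn → 22:16 UTC.
Add 11 hours 49 minutes leg 2 → 10:05 UTC (Nov 20).
Add 4 hours layover in San Teodoro → 14:05 UTC.
Add 13 hours leg 3 → 03:05 UTC (Nov 21).
Brisbane is UTC+10:00, so local arrival = 03:05 + 10:00 = 13:05 on Nov 21.

13:05 on Nov 21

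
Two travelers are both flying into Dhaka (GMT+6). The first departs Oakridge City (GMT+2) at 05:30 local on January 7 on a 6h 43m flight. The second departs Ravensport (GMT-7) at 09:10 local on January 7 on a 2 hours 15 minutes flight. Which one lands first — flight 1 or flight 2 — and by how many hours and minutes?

Flight 1 in UTC: 05:30 − 2:00 = 03:30 on Jan 7.
+6 hours 43 minutes → arrive 10:13 UTC on Jan 7.
Flight 2 in UTC: 09:10 + 7:00 = 16:10 on Jan 7.
+2 hours and 15 minutes → arrive 18:25 UTC on Jan 7.
Flight 1 lands earlier by 8 hours 12 minutes.

the first, by 8 hours 12 minutes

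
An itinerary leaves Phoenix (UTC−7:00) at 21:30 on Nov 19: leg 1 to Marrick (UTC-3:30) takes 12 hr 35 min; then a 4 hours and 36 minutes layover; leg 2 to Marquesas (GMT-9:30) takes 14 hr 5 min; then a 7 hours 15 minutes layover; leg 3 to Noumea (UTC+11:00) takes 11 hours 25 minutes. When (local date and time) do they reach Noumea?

17:26 on November 22

Convert departure to UTC: 21:30 + 7:00 = 04:30 UTC on Nov 20.
Add 12 hours 35 minutes leg 1 → 17:05 UTC.
Add 4 hours and 36 minutes layover in Marrick → 21:41 UTC.
Add 14 hours and 5 minutes leg 2 → 11:46 UTC (Nov 21).
Add 7 hours 15 minutes layover in Marquesas → 19:01 UTC.
Add 11 hours and 25 minutes leg 3 → 06:26 UTC (Nov 22).
Noumea is UTC+11:00, so local arrival = 06:26 + 11:00 = 17:26 on Nov 22.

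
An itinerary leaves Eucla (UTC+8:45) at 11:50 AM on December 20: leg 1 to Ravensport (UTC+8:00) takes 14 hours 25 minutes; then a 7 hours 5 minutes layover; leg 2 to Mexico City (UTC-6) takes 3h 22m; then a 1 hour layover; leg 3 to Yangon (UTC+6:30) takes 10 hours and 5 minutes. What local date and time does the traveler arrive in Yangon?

9:32 PM on Dec 21

Convert departure to UTC: 11:50 AM − 8:45 = 3:05 AM UTC on Dec 20.
Add 14 hours and 25 minutes leg 1 → 5:30 PM UTC.
Add 7 hours and 5 minutes layover in Ravensport → 12:35 AM UTC (Dec 21).
Add 3 hours and 22 minutes leg 2 → 3:57 AM UTC.
Add 1 hour layover in Mexico City → 4:57 AM UTC.
Add 10 hours and 5 minutes leg 3 → 3:02 PM UTC.
Yangon is UTC+6:30, so local arrival = 3:02 PM + 6:30 = 9:32 PM on Dec 21.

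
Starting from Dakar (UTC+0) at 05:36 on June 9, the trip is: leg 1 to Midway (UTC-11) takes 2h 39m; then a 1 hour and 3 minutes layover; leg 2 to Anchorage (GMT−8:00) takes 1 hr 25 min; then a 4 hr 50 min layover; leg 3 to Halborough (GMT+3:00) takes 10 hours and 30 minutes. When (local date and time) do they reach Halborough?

Dakar is at UTC+0, so departure is already 05:36 UTC on Jun 9.
Add 2 hours 39 minutes leg 1 → 08:15 UTC.
Add 1 hour 3 minutes layover in Midway → 09:18 UTC.
Add 1 hour 25 minutes leg 2 → 10:43 UTC.
Add 4 hours 50 minutes layover in Anchorage → 15:33 UTC.
Add 10 hours and 30 minutes leg 3 → 02:03 UTC (Jun 10).
Halborough is UTC+3:00, so local arrival = 02:03 + 3:00 = 05:03 on Jun 10.

05:03 on June 10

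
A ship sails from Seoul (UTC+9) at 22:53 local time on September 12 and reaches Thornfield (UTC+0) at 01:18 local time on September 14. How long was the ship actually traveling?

Thornfield is 9:00 behind Seoul.
Clock-face elapsed time (ignoring zones) is 26 hours 25 minutes.
Actual elapsed = 26 hours 25 minutes + 9:00 = 35 hours 25 minutes.

35 hours 25 minutes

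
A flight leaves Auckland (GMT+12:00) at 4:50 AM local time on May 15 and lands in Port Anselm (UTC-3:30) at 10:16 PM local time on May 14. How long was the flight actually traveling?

Port Anselm is 15:30 behind Auckland.
Clock-face elapsed time (ignoring zones) is −6 hours 34 minutes.
Actual elapsed = −6 hours 34 minutes + 15:30 = 8 hours 56 minutes.

8 hours 56 minutes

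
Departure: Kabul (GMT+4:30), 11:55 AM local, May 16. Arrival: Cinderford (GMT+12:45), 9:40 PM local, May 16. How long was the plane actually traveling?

1 hour 30 minutes

Departure in UTC: 11:55 AM − 4:30 = 7:25 AM on May 16.
Arrival in UTC: 9:40 PM − 12:45 = 8:55 AM on May 16.
Elapsed = 8:55 AM − 7:25 AM = 1 hour 30 minutes.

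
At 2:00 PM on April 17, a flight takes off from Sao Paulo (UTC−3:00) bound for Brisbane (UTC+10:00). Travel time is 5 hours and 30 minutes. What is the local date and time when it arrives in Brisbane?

Convert departure to UTC: 2:00 PM + 3:00 = 5:00 PM UTC on Apr 17.
Add 5 hours 30 minutes travel time → 10:30 PM UTC.
Brisbane is UTC+10:00, so local arrival = 10:30 PM + 10:00 = 8:30 AM on Apr 18.

8:30 AM on Apr 18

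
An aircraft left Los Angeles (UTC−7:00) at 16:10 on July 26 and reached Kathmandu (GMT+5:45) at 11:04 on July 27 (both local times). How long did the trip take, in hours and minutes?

6 hours 9 minutes

Departure in UTC: 16:10 + 7:00 = 23:10 on Jul 26.
Arrival in UTC: 11:04 − 5:45 = 05:19 on Jul 27.
Elapsed = 05:19 − 23:10 (+1 day) = 6 hours 9 minutes.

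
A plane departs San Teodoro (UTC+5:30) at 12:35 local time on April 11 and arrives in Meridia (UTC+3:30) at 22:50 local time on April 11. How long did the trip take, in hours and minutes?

12 hours 15 minutes

Meridia is 2:00 behind San Teodoro.
Clock-face elapsed time (ignoring zones) is 10 hours 15 minutes.
Actual elapsed = 10 hours 15 minutes + 2:00 = 12 hours 15 minutes.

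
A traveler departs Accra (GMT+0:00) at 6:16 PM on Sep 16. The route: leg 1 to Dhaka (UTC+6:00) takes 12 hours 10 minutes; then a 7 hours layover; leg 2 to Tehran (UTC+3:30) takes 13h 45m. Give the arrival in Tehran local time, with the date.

6:41 AM on Sep 18

Accra is at UTC+0, so departure is already 6:16 PM UTC on Sep 16.
Add 12 hours and 10 minutes leg 1 → 6:26 AM UTC (Sep 17).
Add 7 hours layover in Dhaka → 1:26 PM UTC.
Add 13 hours and 45 minutes leg 2 → 3:11 AM UTC (Sep 18).
Tehran is UTC+3:30, so local arrival = 3:11 AM + 3:30 = 6:41 AM on Sep 18.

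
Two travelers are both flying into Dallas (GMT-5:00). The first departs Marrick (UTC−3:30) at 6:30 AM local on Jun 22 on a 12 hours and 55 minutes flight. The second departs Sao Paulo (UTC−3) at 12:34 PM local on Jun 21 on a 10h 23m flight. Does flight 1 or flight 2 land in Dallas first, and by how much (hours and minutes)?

Flight 1 in UTC: 6:30 AM + 3:30 = 10:00 AM on Jun 22.
+12 hours 55 minutes → arrive 10:55 PM UTC on Jun 22.
Flight 2 in UTC: 12:34 PM + 3:00 = 3:34 PM on Jun 21.
+10 hours and 23 minutes → arrive 1:57 AM UTC on Jun 22.
Flight 2 lands earlier by 20 hours 58 minutes.

the second, by 20 hours 58 minutes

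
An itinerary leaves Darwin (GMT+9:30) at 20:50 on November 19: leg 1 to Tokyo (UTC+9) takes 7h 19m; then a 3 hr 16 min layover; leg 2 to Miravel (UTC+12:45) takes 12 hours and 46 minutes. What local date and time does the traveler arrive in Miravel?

23:26 on November 20

Convert departure to UTC: 20:50 − 9:30 = 11:20 UTC on Nov 19.
Add 7 hours and 19 minutes leg 1 → 18:39 UTC.
Add 3 hours 16 minutes layover in Tokyo → 21:55 UTC.
Add 12 hours 46 minutes leg 2 → 10:41 UTC (Nov 20).
Miravel is UTC+12:45, so local arrival = 10:41 + 12:45 = 23:26 on Nov 20.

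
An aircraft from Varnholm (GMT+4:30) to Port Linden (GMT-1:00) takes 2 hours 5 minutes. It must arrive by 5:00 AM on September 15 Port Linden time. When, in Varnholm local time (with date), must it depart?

8:25 AM on September 15

Target arrival in UTC: 5:00 AM + 1:00 = 6:00 AM on Sep 15.
Subtract 2 hours 5 minutes → departure 3:55 AM UTC on Sep 15.
Varnholm is UTC+4:30: 3:55 AM + 4:30 = 8:25 AM on Sep 15.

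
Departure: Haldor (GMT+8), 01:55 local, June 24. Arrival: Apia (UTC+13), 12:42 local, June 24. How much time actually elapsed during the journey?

5 hours 47 minutes

Departure in UTC: 01:55 − 8:00 = 17:55 on Jun 23.
Arrival in UTC: 12:42 − 13:00 = 23:42 on Jun 23.
Elapsed = 23:42 − 17:55 = 5 hours 47 minutes.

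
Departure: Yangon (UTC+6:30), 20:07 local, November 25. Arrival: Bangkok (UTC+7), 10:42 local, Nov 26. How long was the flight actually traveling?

Bangkok is 0:30 ahead of Yangon.
Clock-face elapsed time (ignoring zones) is 14 hours 35 minutes.
Actual elapsed = 14 hours 35 minutes − 0:30 = 14 hours 5 minutes.

14 hours 5 minutes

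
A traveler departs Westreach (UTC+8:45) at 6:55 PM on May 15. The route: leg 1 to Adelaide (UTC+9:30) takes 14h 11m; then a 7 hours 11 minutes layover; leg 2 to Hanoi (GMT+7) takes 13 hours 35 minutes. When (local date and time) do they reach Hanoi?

4:07 AM on May 17

Convert departure to UTC: 6:55 PM − 8:45 = 10:10 AM UTC on May 15.
Add 14 hours and 11 minutes leg 1 → 12:21 AM UTC (May 16).
Add 7 hours 11 minutes layover in Adelaide → 7:32 AM UTC.
Add 13 hours and 35 minutes leg 2 → 9:07 PM UTC.
Hanoi is UTC+7:00, so local arrival = 9:07 PM + 7:00 = 4:07 AM on May 17.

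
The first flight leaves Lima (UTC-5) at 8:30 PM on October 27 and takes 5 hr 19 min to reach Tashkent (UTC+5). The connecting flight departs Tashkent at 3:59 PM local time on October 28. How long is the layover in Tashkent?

Convert departure to UTC: 8:30 PM + 5:00 = 1:30 AM UTC on Oct 28.
Add 5 hours and 19 minutes flight time → 6:49 AM UTC.
Tashkent is UTC+5:00, so local arrival = 6:49 AM + 5:00 = 11:49 AM on Oct 28.
Layover = 3:59 PM − 11:49 AM = 4 hours 10 minutes.

4 hours 10 minutes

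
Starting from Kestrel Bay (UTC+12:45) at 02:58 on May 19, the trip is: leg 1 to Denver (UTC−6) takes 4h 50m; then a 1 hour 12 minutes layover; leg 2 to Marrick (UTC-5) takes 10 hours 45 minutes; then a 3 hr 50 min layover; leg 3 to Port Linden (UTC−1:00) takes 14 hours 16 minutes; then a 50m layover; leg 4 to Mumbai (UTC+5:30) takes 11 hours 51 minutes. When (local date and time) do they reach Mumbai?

19:17 on May 20

Convert departure to UTC: 02:58 − 12:45 = 14:13 UTC on May 18.
Add 4 hours and 50 minutes leg 1 → 19:03 UTC.
Add 1 hour and 12 minutes layover in Denver → 20:15 UTC.
Add 10 hours 45 minutes leg 2 → 07:00 UTC (May 19).
Add 3 hours 50 minutes layover in Marrick → 10:50 UTC.
Add 14 hours 16 minutes leg 3 → 01:06 UTC (May 20).
Add 50 minutes layover in Port Linden → 01:56 UTC.
Add 11 hours and 51 minutes leg 4 → 13:47 UTC.
Mumbai is UTC+5:30, so local arrival = 13:47 + 5:30 = 19:17 on May 20.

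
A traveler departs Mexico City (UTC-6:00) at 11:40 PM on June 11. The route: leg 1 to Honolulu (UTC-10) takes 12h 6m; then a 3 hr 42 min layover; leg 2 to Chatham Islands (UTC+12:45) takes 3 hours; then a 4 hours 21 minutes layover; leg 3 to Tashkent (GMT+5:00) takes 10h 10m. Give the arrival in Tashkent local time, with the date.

7:59 PM on June 13

Convert departure to UTC: 11:40 PM + 6:00 = 5:40 AM UTC on Jun 12.
Add 12 hours 6 minutes leg 1 → 5:46 PM UTC.
Add 3 hours and 42 minutes layover in Honolulu → 9:28 PM UTC.
Add 3 hours leg 2 → 12:28 AM UTC (Jun 13).
Add 4 hours 21 minutes layover in Chatham Islands → 4:49 AM UTC.
Add 10 hours and 10 minutes leg 3 → 2:59 PM UTC.
Tashkent is UTC+5:00, so local arrival = 2:59 PM + 5:00 = 7:59 PM on Jun 13.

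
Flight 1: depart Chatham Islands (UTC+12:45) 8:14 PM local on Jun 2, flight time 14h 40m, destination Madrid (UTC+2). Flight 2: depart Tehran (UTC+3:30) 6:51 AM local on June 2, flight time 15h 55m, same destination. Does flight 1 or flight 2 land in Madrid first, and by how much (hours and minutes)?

the second, by 2 hours 53 minutes

Flight 1 in UTC: 8:14 PM − 12:45 = 7:29 AM on Jun 2.
+14 hours 40 minutes → arrive 10:09 PM UTC on Jun 2.
Flight 2 in UTC: 6:51 AM − 3:30 = 3:21 AM on Jun 2.
+15 hours and 55 minutes → arrive 7:16 PM UTC on Jun 2.
Flight 2 lands earlier by 2 hours 53 minutes.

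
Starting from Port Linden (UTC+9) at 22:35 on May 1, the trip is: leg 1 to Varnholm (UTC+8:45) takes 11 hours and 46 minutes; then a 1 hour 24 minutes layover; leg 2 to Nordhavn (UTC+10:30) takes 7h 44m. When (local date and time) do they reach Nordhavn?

20:59 on May 2

Convert departure to UTC: 22:35 − 9:00 = 13:35 UTC on May 1.
Add 11 hours 46 minutes leg 1 → 01:21 UTC (May 2).
Add 1 hour and 24 minutes layover in Varnholm → 02:45 UTC.
Add 7 hours 44 minutes leg 2 → 10:29 UTC.
Nordhavn is UTC+10:30, so local arrival = 10:29 + 10:30 = 20:59 on May 2.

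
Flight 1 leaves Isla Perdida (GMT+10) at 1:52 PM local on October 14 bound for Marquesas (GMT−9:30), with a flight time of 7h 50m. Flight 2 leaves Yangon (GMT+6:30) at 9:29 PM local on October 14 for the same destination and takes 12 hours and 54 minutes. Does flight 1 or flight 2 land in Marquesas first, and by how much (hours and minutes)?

the first, by 16 hours 11 minutes

Flight 1 in UTC: 1:52 PM − 10:00 = 3:52 AM on Oct 14.
+7 hours and 50 minutes → arrive 11:42 AM UTC on Oct 14.
Flight 2 in UTC: 9:29 PM − 6:30 = 2:59 PM on Oct 14.
+12 hours 54 minutes → arrive 3:53 AM UTC on Oct 15.
Flight 1 lands earlier by 16 hours 11 minutes.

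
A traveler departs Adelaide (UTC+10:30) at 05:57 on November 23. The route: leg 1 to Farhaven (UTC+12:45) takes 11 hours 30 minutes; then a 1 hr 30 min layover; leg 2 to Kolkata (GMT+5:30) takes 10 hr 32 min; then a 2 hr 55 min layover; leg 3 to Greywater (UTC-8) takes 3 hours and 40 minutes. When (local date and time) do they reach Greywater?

17:34 on November 23

Convert departure to UTC: 05:57 − 10:30 = 19:27 UTC on Nov 22.
Add 11 hours 30 minutes leg 1 → 06:57 UTC (Nov 23).
Add 1 hour 30 minutes layover in Farhaven → 08:27 UTC.
Add 10 hours 32 minutes leg 2 → 18:59 UTC.
Add 2 hours 55 minutes layover in Kolkata → 21:54 UTC.
Add 3 hours 40 minutes leg 3 → 01:34 UTC (Nov 24).
Greywater is UTC−8:00, so local arrival = 01:34 − 8:00 = 17:34 on Nov 23.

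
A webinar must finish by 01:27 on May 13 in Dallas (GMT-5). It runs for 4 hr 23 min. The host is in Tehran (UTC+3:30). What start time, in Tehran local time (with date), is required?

Target end time in UTC: 01:27 + 5:00 = 06:27 on May 13.
Subtract 4 hours 23 minutes → start 02:04 UTC on May 13.
Tehran is UTC+3:30: 02:04 + 3:30 = 05:34 on May 13.

05:34 on May 13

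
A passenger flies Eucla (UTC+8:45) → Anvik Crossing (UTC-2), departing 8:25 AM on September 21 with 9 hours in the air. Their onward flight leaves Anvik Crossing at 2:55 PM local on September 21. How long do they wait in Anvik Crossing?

8 hours 15 minutes

Convert departure to UTC: 8:25 AM − 8:45 = 11:40 PM UTC on Sep 20.
Add 9 hours flight time → 8:40 AM UTC (Sep 21).
Anvik Crossing is UTC−2:00, so local arrival = 8:40 AM − 2:00 = 6:40 AM on Sep 21.
Layover = 2:55 PM − 6:40 AM = 8 hours 15 minutes.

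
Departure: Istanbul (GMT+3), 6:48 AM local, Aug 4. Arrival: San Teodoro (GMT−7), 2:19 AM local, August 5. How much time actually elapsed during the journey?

Departure in UTC: 6:48 AM − 3:00 = 3:48 AM on Aug 4.
Arrival in UTC: 2:19 AM + 7:00 = 9:19 AM on Aug 5.
Elapsed = 9:19 AM − 3:48 AM (+1 day) = 29 hours 31 minutes.

29 hours 31 minutes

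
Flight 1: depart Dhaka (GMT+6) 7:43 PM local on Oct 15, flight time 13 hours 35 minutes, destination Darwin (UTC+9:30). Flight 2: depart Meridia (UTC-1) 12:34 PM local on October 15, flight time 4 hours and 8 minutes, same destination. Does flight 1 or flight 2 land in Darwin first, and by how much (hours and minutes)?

Flight 1 in UTC: 7:43 PM − 6:00 = 1:43 PM on Oct 15.
+13 hours 35 minutes → arrive 3:18 AM UTC on Oct 16.
Flight 2 in UTC: 12:34 PM + 1:00 = 1:34 PM on Oct 15.
+4 hours 8 minutes → arrive 5:42 PM UTC on Oct 15.
Flight 2 lands earlier by 9 hours 36 minutes.

the second, by 9 hours 36 minutes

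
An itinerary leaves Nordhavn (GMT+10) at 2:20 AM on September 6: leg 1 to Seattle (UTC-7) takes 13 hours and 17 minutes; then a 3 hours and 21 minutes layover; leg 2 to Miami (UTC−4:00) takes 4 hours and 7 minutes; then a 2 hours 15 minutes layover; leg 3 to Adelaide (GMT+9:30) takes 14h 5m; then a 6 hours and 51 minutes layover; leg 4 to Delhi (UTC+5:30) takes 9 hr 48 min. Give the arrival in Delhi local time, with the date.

3:34 AM on September 8

Convert departure to UTC: 2:20 AM − 10:00 = 4:20 PM UTC on Sep 5.
Add 13 hours 17 minutes leg 1 → 5:37 AM UTC (Sep 6).
Add 3 hours 21 minutes layover in Seattle → 8:58 AM UTC.
Add 4 hours 7 minutes leg 2 → 1:05 PM UTC.
Add 2 hours 15 minutes layover in Miami → 3:20 PM UTC.
Add 14 hours and 5 minutes leg 3 → 5:25 AM UTC (Sep 7).
Add 6 hours 51 minutes layover in Adelaide → 12:16 PM UTC.
Add 9 hours 48 minutes leg 4 → 10:04 PM UTC.
Delhi is UTC+5:30, so local arrival = 10:04 PM + 5:30 = 3:34 AM on Sep 8.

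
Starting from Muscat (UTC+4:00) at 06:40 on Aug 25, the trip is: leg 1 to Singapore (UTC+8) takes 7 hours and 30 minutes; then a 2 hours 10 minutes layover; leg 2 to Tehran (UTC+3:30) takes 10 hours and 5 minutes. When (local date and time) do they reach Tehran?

Convert departure to UTC: 06:40 − 4:00 = 02:40 UTC on Aug 25.
Add 7 hours 30 minutes leg 1 → 10:10 UTC.
Add 2 hours and 10 minutes layover in Singapore → 12:20 UTC.
Add 10 hours and 5 minutes leg 2 → 22:25 UTC.
Tehran is UTC+3:30, so local arrival = 22:25 + 3:30 = 01:55 on Aug 26.

01:55 on Aug 26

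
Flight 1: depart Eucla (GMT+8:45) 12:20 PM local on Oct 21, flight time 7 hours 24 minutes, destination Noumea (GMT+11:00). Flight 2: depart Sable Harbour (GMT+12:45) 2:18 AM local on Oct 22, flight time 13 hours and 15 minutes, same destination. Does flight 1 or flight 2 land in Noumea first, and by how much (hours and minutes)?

Flight 1 in UTC: 12:20 PM − 8:45 = 3:35 AM on Oct 21.
+7 hours 24 minutes → arrive 10:59 AM UTC on Oct 21.
Flight 2 in UTC: 2:18 AM − 12:45 = 1:33 PM on Oct 21.
+13 hours 15 minutes → arrive 2:48 AM UTC on Oct 22.
Flight 1 lands earlier by 15 hours 49 minutes.

the first, by 15 hours 49 minutes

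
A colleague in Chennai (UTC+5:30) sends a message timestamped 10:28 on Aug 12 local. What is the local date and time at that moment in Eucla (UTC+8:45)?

Eucla is 3:15 ahead of Chennai.
Shift by the zone difference: 10:28 + 3:15 = 13:43 on Aug 12 in Eucla.

13:43 on August 12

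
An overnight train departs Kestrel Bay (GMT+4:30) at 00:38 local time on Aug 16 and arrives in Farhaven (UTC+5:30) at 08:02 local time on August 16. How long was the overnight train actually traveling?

6 hours 24 minutes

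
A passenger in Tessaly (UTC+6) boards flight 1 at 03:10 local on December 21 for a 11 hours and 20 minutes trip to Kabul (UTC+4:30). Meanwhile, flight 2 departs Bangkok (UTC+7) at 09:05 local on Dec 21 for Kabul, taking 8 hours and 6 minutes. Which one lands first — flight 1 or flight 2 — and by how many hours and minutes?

the first, by 1 hour 41 minutes

Flight 1 in UTC: 03:10 − 6:00 = 21:10 on Dec 20.
+11 hours and 20 minutes → arrive 08:30 UTC on Dec 21.
Flight 2 in UTC: 09:05 − 7:00 = 02:05 on Dec 21.
+8 hours and 6 minutes → arrive 10:11 UTC on Dec 21.
Flight 1 lands earlier by 1 hour 41 minutes.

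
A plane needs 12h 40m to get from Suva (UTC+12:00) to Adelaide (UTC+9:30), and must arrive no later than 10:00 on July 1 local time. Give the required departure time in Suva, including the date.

Target arrival in UTC: 10:00 − 9:30 = 00:30 on Jul 1.
Subtract 12 hours and 40 minutes → departure 11:50 UTC on Jun 30.
Suva is UTC+12:00: 11:50 + 12:00 = 23:50 on Jun 30.

23:50 on June 30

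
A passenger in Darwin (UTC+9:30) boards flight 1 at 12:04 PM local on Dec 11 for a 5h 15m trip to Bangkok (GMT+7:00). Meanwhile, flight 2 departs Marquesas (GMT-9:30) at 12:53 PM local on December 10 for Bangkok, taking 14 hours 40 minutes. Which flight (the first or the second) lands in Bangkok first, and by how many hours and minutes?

Flight 1 in UTC: 12:04 PM − 9:30 = 2:34 AM on Dec 11.
+5 hours and 15 minutes → arrive 7:49 AM UTC on Dec 11.
Flight 2 in UTC: 12:53 PM + 9:30 = 10:23 PM on Dec 10.
+14 hours 40 minutes → arrive 1:03 PM UTC on Dec 11.
Flight 1 lands earlier by 5 hours 14 minutes.

the first, by 5 hours 14 minutes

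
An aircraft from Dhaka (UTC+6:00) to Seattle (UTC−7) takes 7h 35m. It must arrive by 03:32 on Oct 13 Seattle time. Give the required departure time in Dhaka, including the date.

08:57 on October 13

Target arrival in UTC: 03:32 + 7:00 = 10:32 on Oct 13.
Subtract 7 hours and 35 minutes → departure 02:57 UTC on Oct 13.
Dhaka is UTC+6:00: 02:57 + 6:00 = 08:57 on Oct 13.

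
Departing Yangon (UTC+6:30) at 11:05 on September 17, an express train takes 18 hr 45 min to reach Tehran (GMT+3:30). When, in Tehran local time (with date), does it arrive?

02:50 on September 18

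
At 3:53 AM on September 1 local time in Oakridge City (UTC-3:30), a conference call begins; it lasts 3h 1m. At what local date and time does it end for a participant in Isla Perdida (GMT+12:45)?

11:09 PM on September 1

Isla Perdida is 16:15 ahead of Oakridge City.
After 3 hours 1 minute it is 6:54 AM in Oakridge City.
Shift by the zone difference: 6:54 AM + 16:15 = 11:09 PM on Sep 1 in Isla Perdida.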